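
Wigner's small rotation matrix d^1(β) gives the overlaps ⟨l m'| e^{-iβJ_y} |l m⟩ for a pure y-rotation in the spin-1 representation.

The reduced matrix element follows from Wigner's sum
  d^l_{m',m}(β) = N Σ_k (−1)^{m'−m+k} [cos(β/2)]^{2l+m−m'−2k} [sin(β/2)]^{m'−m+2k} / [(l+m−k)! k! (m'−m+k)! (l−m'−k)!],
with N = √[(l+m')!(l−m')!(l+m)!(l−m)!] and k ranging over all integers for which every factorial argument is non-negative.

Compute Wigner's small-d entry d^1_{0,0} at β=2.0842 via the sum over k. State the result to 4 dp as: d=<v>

d=-0.4911

d^1_{0,0}(β=2.0842) via Wigner's sum:
Half-angle: c=0.504408, s=0.863465. N=√(1·1·1·1)=1.000000
k∈{0,1} keeps every argument non-negative
  k=0: (−1)^0·1.0000/(1)·0.5044^2·0.8635^0 = +0.254428
  k=1: (−1)^1·1.0000/(1)·0.5044^0·0.8635^2 = -0.745572
d^1_{0,0}(2.0842) = +0.254428 -0.745572 = -0.491145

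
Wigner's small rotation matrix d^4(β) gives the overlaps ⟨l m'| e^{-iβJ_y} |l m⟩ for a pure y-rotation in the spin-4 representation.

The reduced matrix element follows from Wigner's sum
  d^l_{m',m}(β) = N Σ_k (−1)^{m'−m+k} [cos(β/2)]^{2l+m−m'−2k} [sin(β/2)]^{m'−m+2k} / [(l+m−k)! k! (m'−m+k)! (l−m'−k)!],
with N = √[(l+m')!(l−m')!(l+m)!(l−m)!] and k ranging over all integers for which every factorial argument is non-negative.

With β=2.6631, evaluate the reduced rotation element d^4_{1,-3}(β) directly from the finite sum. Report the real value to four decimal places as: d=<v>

d^4_{1,-3}(β=2.6631) via Wigner's sum:
Half-angle: c=0.236970, s=0.971517. N=√(120·6·1·5040)=1904.940944
The bounds max(0,m−m')=0 and min(l+m,l−m')=1 give 2 terms
  k=0: (−1)^4·1904.9409/(144)·0.2370^4·0.9715^4 = +0.037162
  k=1: (−1)^5·1904.9409/(240)·0.2370^2·0.9715^6 = -0.374767
d^4_{1,-3}(2.6631) = +0.037162 -0.374767 = -0.337605

d=-0.3376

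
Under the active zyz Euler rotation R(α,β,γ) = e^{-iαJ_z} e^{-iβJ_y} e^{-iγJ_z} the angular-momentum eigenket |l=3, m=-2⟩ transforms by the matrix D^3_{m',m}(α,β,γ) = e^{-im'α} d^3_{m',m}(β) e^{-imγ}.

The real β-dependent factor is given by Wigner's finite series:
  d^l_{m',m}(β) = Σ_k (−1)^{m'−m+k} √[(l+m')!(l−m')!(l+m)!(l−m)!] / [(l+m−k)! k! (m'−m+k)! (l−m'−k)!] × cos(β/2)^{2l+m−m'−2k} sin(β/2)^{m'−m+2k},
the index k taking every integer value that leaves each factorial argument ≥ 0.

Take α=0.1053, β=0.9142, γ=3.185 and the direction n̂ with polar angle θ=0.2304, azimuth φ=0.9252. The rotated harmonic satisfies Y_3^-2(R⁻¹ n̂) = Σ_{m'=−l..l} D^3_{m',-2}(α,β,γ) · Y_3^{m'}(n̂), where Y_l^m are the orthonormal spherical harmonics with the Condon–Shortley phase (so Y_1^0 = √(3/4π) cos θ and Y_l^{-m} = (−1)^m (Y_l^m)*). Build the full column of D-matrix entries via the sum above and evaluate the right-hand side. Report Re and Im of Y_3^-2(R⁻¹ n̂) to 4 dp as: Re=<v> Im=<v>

Re=0.2992 Im=0.1922

Need the full column D^3_{m',-2} for m'=−3..3 at α=0.1053, β=0.9142, γ=3.185.
cos(β/2)=0.897336, sin(β/2)=0.441348
d^3_{-3,-2}: single k=1 term ⇒ +0.628974;  D = +0.578656+0.246506i
d^3_{-2,-2}: k∈[0..1] ⇒ +0.522073 -0.631470 = -0.109397;  D = -0.104594-0.032059i
d^3_{-1,-2}: k∈[0..1] ⇒ -0.812001 +0.392860 = -0.419141;  D = -0.411430-0.080029i
d^3_{0,-2}: k∈[0..1] ⇒ +0.691740 -0.167338 = +0.524402;  D = +0.522427+0.045469i
d^3_{1,-2}: k∈[0..1] ⇒ -0.392860 +0.047518 = -0.345342;  D = -0.345283+0.006383i
d^3_{2,-2}: k∈[0..1] ⇒ +0.152758 -0.007391 = +0.145367;  D = +0.144255-0.017948i
d^3_{3,-2}: single k=0 term ⇒ -0.036807;  D = -0.035846+0.008358i
Y_3^{m'}(θ=0.2304,φ=0.9252) and Σ D·Y over m':
  (+0.5787+0.2465i)·(-0.0046-0.0018i)  (-0.1046-0.0321i)·(-0.0143-0.0499i)  (-0.4114-0.0800i)·(+0.1660-0.2204i)  (+0.5224+0.0455i)·(+0.6319+0.0000i)  (-0.3453+0.0064i)·(-0.1660-0.2204i)  (+0.1443-0.0179i)·(-0.0143+0.0499i)  (-0.0358+0.0084i)·(+0.0046-0.0018i)
Y_3^-2(R⁻¹ n̂) = +0.299232+0.192241i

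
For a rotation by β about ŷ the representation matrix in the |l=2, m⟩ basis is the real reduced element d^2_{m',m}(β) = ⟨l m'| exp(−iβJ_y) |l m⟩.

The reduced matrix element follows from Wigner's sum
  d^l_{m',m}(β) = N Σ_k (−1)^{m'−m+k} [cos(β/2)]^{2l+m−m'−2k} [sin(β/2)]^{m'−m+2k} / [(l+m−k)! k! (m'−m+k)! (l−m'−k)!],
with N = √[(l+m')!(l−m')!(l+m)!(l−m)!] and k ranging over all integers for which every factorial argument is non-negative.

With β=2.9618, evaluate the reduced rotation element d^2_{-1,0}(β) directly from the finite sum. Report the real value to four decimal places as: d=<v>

d^2_{-1,0}(β=2.9618) via Wigner's sum:
Half-angle: c=0.089775, s=0.995962. N=√(1·6·2·2)=4.898979
k∈{1,2} keeps every argument non-negative
  k=1: (−1)^0·4.8990/(2)·0.0898^3·0.9960^1 = +0.001765
  k=2: (−1)^1·4.8990/(2)·0.0898^1·0.9960^3 = -0.217251
d^2_{-1,0}(2.9618) = +0.001765 -0.217251 = -0.215485

d=-0.2155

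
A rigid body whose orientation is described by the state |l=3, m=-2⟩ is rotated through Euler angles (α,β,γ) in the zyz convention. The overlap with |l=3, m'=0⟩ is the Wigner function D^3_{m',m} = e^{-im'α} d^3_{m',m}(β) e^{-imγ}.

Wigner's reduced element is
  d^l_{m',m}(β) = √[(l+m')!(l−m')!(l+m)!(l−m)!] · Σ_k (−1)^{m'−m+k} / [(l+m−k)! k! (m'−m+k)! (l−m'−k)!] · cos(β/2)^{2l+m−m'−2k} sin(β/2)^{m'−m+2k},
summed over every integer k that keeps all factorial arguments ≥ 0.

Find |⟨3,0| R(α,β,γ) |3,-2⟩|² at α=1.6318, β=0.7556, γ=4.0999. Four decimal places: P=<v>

P=0.2196

Split into d^3_{0,-2}(β=0.7556) × two z-phases.
c=cos(0.7556/2)=0.929478, s=sin(0.7556/2)=0.368877; N=√[6·6·1·120]=65.726707
The bounds max(0,m−m')=0 and min(l+m,l−m')=1 give 2 terms
  k=0: (−1)^2·65.7267/(12)·0.9295^4·0.3689^2 = +0.556263
  k=1: (−1)^3·65.7267/(12)·0.9295^2·0.3689^4 = -0.087612
d^3_{0,-2}(0.7556) = +0.556263 -0.087612 = +0.468651
|D^3_{0,-2}|² = |d^3_{0,-2}(β)|² = (+0.468651)² = 0.219633 (the z-rotation phases have unit modulus)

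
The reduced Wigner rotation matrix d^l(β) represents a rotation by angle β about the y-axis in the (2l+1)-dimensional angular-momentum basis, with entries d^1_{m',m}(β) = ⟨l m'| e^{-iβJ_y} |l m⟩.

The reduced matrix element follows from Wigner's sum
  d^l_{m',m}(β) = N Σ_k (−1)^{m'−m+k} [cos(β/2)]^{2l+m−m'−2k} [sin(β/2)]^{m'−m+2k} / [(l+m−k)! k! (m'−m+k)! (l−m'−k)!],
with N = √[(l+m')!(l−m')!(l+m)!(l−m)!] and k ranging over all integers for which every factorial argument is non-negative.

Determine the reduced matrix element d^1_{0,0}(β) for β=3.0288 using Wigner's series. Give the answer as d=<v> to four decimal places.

d=-0.9936

d^1_{0,0}(β=3.0288) via Wigner's sum:
With c≡cos(β/2)=0.056366 and s≡sin(β/2)=0.998410, N=[1·1·1·1]^{1/2}=1.000000
Admissible k: 0..1 (factorial args all ≥0)
  k=0: (−1)^0·1.0000/(1)·0.0564^2·0.9984^0 = +0.003177
  k=1: (−1)^1·1.0000/(1)·0.0564^0·0.9984^2 = -0.996823
d^1_{0,0}(3.0288) = +0.003177 -0.996823 = -0.993646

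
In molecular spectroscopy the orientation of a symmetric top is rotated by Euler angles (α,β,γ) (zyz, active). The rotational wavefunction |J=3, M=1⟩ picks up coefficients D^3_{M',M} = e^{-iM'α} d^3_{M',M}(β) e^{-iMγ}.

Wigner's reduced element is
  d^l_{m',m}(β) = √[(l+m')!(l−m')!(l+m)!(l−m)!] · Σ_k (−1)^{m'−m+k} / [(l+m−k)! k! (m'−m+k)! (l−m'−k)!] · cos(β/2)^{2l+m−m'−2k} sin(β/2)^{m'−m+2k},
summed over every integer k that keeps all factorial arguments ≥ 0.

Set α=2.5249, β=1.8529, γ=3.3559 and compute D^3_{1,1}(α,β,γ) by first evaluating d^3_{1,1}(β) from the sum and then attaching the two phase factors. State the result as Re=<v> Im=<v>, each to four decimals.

Split into d^3_{1,1}(β=1.8529) × two z-phases.
c=cos(1.8529/2)=0.600676, s=sin(1.8529/2)=0.799493; N=√[24·2·24·2]=48.000000
Admissible k: 0..2 (factorial args all ≥0)
  k=0: (−1)^0·48.0000/(48)·0.6007^6·0.7995^0 = +0.046972
  k=1: (−1)^1·48.0000/(6)·0.6007^4·0.7995^2 = -0.665702
  k=2: (−1)^2·48.0000/(8)·0.6007^2·0.7995^4 = +0.884483
d^3_{1,1}(1.8529) = +0.046972 -0.665702 +0.884483 = +0.265753
Attach z-rotation phases: D = e^{-i(1)(2.5249)}·(+0.265753)·e^{-i(1)(3.3559)} = +0.244527+0.104073i

Re=0.2445 Im=0.1041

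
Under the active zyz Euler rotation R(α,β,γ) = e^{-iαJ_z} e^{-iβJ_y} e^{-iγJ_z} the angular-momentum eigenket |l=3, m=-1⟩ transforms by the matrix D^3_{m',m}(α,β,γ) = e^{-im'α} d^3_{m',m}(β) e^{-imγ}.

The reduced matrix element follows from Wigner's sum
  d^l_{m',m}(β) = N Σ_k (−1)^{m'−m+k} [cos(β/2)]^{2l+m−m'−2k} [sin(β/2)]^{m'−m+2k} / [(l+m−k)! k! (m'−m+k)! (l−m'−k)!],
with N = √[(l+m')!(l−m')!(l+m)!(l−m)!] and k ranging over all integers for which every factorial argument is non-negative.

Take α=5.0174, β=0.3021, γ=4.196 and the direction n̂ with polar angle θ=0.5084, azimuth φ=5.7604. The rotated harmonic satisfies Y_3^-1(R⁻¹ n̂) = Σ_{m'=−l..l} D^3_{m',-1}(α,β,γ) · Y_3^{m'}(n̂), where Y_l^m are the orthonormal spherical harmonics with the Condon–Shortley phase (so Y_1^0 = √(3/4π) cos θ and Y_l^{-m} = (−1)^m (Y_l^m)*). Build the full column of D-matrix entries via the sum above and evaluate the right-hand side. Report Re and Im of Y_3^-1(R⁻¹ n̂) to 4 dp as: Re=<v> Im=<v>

Need the full column D^3_{m',-1} for m'=−3..3 at α=5.0174, β=0.3021, γ=4.196.
cos(β/2)=0.988614, sin(β/2)=0.150476
d^3_{-3,-1}: single k=2 term ⇒ +0.083770;  D = +0.077201+0.032517i
d^3_{-2,-1}: k∈[1..2] ⇒ +0.449367 -0.020822 = +0.428545;  D = -0.040067+0.426668i
d^3_{-1,-1}: k∈[0..2] ⇒ +0.933597 -0.173034 +0.003007 = +0.763569;  D = -0.746574+0.160203i
d^3_{0,-1}: k∈[0..2] ⇒ -0.492257 +0.034213 -0.000264 = -0.458307;  D = +0.226286+0.398548i
d^3_{1,-1}: k∈[0..2] ⇒ +0.129776 -0.004009 +0.000012 = +0.125779;  D = +0.085680-0.092083i
d^3_{2,-1}: k∈[0..1] ⇒ -0.020822 +0.000241 = -0.020580;  D = -0.018582-0.008848i
d^3_{3,-1}: single k=0 term ⇒ +0.001941;  D = -0.000270+0.001922i
Y_3^{m'}(θ=0.5084,φ=5.7604) and Σ D·Y over m':
  (+0.0772+0.0325i)·(+0.0001+0.0481i)  (-0.0401+0.4267i)·(+0.1061+0.1830i)  (-0.7466+0.1602i)·(+0.3837+0.2211i)  (+0.2263+0.3985i)·(+0.2657+0.0000i)  (+0.0857-0.0921i)·(-0.3837+0.2211i)  (-0.0186-0.0088i)·(+0.1061-0.1830i)  (-0.0003+0.0019i)·(-0.0001+0.0481i)
Y_3^-1(R⁻¹ n̂) = -0.361868+0.100668i

Re=-0.3619 Im=0.1007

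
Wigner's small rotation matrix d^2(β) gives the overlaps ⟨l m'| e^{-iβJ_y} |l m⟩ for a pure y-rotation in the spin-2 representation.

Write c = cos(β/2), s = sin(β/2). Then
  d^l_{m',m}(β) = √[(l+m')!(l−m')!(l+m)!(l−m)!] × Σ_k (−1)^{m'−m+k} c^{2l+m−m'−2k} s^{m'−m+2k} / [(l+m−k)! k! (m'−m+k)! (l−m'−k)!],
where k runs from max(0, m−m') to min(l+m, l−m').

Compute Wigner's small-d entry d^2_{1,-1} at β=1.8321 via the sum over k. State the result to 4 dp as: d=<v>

d^2_{1,-1}(β=1.8321) via Wigner's sum:
With c≡cos(β/2)=0.608958 and s≡sin(β/2)=0.793202, N=[6·1·1·6]^{1/2}=6.000000
The bounds max(0,m−m')=0 and min(l+m,l−m')=1 give 2 terms
  k=0: (−1)^2·6.0000/(2)·0.6090^2·0.7932^2 = +0.699945
  k=1: (−1)^3·6.0000/(6)·0.6090^0·0.7932^4 = -0.395855
d^2_{1,-1}(1.8321) = +0.699945 -0.395855 = +0.304090

d=0.3041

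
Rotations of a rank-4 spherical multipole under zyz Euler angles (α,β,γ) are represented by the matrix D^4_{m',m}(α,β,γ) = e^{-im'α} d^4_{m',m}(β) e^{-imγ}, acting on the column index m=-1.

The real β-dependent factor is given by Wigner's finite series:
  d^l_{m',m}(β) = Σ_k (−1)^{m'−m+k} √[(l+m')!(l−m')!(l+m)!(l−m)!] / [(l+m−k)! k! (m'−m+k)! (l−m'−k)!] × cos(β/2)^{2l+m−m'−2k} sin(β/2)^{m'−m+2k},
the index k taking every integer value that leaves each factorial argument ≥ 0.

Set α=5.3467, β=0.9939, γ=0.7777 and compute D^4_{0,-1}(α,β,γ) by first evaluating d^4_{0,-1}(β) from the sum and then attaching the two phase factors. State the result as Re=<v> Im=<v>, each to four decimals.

First d^4_{0,-1}(β=0.9939), then the phase factors e^{-i(0)α} and e^{-i(-1)γ}:
c=cos(0.9939/2)=0.879041, s=sin(0.9939/2)=0.476747; N=√[24·24·6·120]=643.987578
k: max(0,(-1)−(0))=0 … min(4+(-1),4−(0))=3
  k=0: (−1)^1·643.9876/(144)·0.8790^7·0.4767^1 = -0.864700
  k=1: (−1)^2·643.9876/(24)·0.8790^5·0.4767^3 = +1.526069
  k=2: (−1)^3·643.9876/(24)·0.8790^3·0.4767^5 = -0.448881
  k=3: (−1)^4·643.9876/(144)·0.8790^1·0.4767^7 = +0.022006
d^4_{0,-1}(0.9939) = -0.864700 +1.526069 -0.448881 +0.022006 = +0.234493
D = (+1.000000+0.000000i)·(+0.234493)·(+0.712529+0.701642i) = +0.167083+0.164531i

Re=0.1671 Im=0.1645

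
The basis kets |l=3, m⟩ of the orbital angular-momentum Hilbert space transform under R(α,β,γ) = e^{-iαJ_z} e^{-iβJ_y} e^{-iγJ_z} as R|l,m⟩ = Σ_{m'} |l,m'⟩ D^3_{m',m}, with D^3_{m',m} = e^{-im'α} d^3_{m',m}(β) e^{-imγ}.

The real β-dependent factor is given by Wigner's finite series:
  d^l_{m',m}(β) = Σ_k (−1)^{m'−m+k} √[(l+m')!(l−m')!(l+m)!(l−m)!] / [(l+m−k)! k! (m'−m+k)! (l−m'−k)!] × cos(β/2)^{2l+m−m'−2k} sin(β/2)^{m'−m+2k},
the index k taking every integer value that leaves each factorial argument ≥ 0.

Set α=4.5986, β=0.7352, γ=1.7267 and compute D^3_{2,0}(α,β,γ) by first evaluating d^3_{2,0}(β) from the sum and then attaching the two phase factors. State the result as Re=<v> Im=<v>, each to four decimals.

Split into d^3_{2,0}(β=0.7352) × two z-phases.
c=cos(0.7352/2)=0.933193, s=sin(0.7352/2)=0.359377; N=√[120·1·6·6]=65.726707
Admissible k: 0..1 (factorial args all ≥0)
  k=0: (−1)^2·65.7267/(12)·0.9332^4·0.3594^2 = +0.536470
  k=1: (−1)^3·65.7267/(12)·0.9332^2·0.3594^4 = -0.079562
d^3_{2,0}(0.7352) = +0.536470 -0.079562 = +0.456909
Phases: e^{-i·(2)·4.5986}=-0.974216-0.225619i, e^{-i·(0)·1.7267}=+1.000000+0.000000i ⇒ D=-0.445128-0.103087i

Re=-0.4451 Im=-0.1031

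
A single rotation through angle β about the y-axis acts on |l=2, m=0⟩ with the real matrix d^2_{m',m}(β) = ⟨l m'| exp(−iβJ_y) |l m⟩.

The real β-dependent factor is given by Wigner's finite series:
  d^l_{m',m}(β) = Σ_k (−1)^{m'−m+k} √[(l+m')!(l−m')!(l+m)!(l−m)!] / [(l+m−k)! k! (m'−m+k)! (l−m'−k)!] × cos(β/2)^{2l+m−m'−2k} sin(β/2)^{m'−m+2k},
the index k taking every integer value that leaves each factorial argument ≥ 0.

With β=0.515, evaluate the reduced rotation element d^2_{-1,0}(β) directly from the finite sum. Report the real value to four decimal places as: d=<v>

d^2_{-1,0}(β=0.515) via Wigner's sum:
Half-angle: c=0.967030, s=0.254664. N=√(1·6·2·2)=4.898979
The bounds max(0,m−m')=1 and min(l+m,l−m')=2 give 2 terms
  k=1: (−1)^0·4.8990/(2)·0.9670^3·0.2547^1 = +0.564108
  k=2: (−1)^1·4.8990/(2)·0.9670^1·0.2547^3 = -0.039122
d^2_{-1,0}(0.515) = +0.564108 -0.039122 = +0.524986

d=0.5250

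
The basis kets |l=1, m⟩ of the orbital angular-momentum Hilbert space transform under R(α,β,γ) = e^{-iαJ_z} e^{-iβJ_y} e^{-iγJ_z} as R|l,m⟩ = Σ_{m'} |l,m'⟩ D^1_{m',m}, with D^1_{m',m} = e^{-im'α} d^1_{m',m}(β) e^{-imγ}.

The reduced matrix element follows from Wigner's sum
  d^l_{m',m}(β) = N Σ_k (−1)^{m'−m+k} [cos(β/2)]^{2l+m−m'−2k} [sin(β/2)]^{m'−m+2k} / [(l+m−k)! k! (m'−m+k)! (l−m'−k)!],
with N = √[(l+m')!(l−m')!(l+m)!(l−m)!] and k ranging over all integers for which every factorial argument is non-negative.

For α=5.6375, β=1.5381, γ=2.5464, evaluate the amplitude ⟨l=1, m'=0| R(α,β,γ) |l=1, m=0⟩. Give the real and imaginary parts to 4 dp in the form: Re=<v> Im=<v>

D^1_{0,0}(5.6375,1.5381,2.5464) = e^{-i·0·5.6375}·d^1_{0,0}(1.5381)·e^{-i·0·2.5464}. Compute d first:
c=cos(1.5381/2)=0.718572, s=sin(1.5381/2)=0.695453; N=√[1·1·1·1]=1.000000
The bounds max(0,m−m')=0 and min(l+m,l−m')=1 give 2 terms
  k=0: (−1)^0·1.0000/(1)·0.7186^2·0.6955^0 = +0.516345
  k=1: (−1)^1·1.0000/(1)·0.7186^0·0.6955^2 = -0.483655
d^1_{0,0}(1.5381) = +0.516345 -0.483655 = +0.032691
Attach z-rotation phases: D = e^{-i(0)(5.6375)}·(+0.032691)·e^{-i(0)(2.5464)} = +0.032691+0.000000i

Re=0.0327 Im=0.0000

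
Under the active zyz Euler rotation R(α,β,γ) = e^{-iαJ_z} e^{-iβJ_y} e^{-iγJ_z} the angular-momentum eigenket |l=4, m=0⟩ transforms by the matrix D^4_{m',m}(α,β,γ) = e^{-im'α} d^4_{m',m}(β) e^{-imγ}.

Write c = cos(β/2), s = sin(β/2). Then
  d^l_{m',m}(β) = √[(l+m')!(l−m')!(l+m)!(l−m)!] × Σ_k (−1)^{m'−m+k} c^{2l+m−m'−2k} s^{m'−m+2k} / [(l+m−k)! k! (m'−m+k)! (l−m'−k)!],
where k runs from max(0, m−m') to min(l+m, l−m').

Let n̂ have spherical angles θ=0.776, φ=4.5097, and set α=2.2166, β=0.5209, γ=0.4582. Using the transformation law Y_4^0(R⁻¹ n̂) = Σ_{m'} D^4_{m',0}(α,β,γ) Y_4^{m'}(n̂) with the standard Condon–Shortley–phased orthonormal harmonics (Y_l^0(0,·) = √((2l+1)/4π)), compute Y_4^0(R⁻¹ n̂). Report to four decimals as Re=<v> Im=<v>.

Re=-0.0775 Im=0.0000

Need the full column D^4_{m',0} for m'=−4..4 at α=2.2166, β=0.5209, γ=0.4582.
cos(β/2)=0.966274, sin(β/2)=0.257515
d^4_{-4,0}: single k=4 term ⇒ +0.032075;  D = -0.027203+0.016994i
d^4_{-3,0}: k∈[3..4] ⇒ +0.170206 -0.012089 = +0.158118;  D = +0.147610+0.056678i
d^4_{-2,0}: k∈[2..4] ⇒ +0.512071 -0.096985 +0.002583 = +0.417669;  D = -0.115100-0.401496i
d^4_{-1,0}: k∈[1..4] ⇒ +0.905776 -0.385992 +0.027415 -0.000325 = +0.546875;  D = -0.329131+0.436743i
d^4_{0,0}: k∈[0..4] ⇒ +0.759982 -0.863632 +0.138012 -0.004357 +0.000019 = +0.030024;  D = +0.030024+0.000000i
d^4_{1,0}: k∈[0..3] ⇒ -0.905776 +0.385992 -0.027415 +0.000325 = -0.546875;  D = +0.329131+0.436743i
d^4_{2,0}: k∈[0..2] ⇒ +0.512071 -0.096985 +0.002583 = +0.417669;  D = -0.115100+0.401496i
d^4_{3,0}: k∈[0..1] ⇒ -0.170206 +0.012089 = -0.158118;  D = -0.147610+0.056678i
d^4_{4,0}: single k=0 term ⇒ +0.032075;  D = -0.027203-0.016994i
Y_4^{m'}(θ=0.776,φ=4.5097) and Σ D·Y over m':
  (-0.0272+0.0170i)·(+0.0734+0.0772i)  (+0.1476+0.0567i)·(+0.1754-0.2520i)  (-0.1151-0.4015i)·(-0.3870-0.1661i)  (-0.3291+0.4367i)·(-0.0269+0.1311i)  (+0.0300+0.0000i)·(-0.3385+0.0000i)  (+0.3291+0.4367i)·(+0.0269+0.1311i)  (-0.1151+0.4015i)·(-0.3870+0.1661i)  (-0.1476+0.0567i)·(-0.1754-0.2520i)  (-0.0272-0.0170i)·(+0.0734-0.0772i)
Y_4^0(R⁻¹ n̂) = -0.077471+0.000000i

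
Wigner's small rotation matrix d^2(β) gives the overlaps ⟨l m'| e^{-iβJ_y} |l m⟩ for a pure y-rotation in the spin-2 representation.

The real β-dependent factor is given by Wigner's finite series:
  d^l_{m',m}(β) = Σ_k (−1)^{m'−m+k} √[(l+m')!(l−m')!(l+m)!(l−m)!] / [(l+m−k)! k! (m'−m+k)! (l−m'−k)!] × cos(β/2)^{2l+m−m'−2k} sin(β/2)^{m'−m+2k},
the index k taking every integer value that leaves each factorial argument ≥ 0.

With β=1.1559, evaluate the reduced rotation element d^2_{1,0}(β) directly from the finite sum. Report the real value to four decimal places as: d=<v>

d^2_{1,0}(β=1.1559) via Wigner's sum:
c=cos(1.1559/2)=0.837584, s=sin(1.1559/2)=0.546308; N=√[6·1·2·2]=4.898979
k: max(0,(0)−(1))=0 … min(2+(0),2−(1))=1
  k=0: (−1)^1·4.8990/(2)·0.8376^3·0.5463^1 = -0.786319
  k=1: (−1)^2·4.8990/(2)·0.8376^1·0.5463^3 = +0.334516
d^2_{1,0}(1.1559) = -0.786319 +0.334516 = -0.451803

d=-0.4518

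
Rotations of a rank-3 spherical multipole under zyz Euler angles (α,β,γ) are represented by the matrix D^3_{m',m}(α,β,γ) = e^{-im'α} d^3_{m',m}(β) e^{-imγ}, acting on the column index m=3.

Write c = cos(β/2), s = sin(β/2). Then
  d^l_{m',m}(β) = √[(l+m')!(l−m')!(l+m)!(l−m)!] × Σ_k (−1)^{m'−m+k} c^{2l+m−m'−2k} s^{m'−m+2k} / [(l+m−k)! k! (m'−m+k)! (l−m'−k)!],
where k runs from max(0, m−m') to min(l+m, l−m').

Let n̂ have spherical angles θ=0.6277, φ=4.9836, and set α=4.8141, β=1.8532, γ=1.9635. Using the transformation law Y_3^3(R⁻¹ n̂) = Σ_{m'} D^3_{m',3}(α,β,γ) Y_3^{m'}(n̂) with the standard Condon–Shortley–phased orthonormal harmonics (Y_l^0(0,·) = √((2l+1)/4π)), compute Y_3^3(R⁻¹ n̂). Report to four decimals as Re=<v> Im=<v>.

Re=0.3498 Im=0.0271

Need the full column D^3_{m',3} for m'=−3..3 at α=4.8141, β=1.8532, γ=1.9635.
cos(β/2)=0.600556, sin(β/2)=0.799583
d^3_{-3,3}: single k=6 term ⇒ +0.261325;  D = -0.167913+0.200239i
d^3_{-2,3}: single k=5 term ⇒ +0.480780;  D = -0.397858-0.269922i
d^3_{-1,3}: single k=4 term ⇒ +0.570961;  D = +0.270921-0.502591i
d^3_{0,3}: single k=3 term ⇒ +0.495183;  D = +0.457492+0.189492i
d^3_{1,3}: single k=2 term ⇒ +0.322097;  D = -0.092405+0.308557i
d^3_{2,3}: single k=1 term ⇒ +0.153005;  D = -0.150273-0.028786i
d^3_{3,3}: single k=0 term ⇒ +0.046916;  D = +0.004102-0.046736i
Y_3^{m'}(θ=0.6277,φ=4.9836) and Σ D·Y over m':
  (-0.1679+0.2002i)·(-0.0614-0.0580i)  (-0.3979-0.2699i)·(-0.2443+0.1473i)  (+0.2709-0.5026i)·(+0.1157+0.4161i)  (+0.4575+0.1895i)·(+0.0832+0.0000i)  (-0.0924+0.3086i)·(-0.1157+0.4161i)  (-0.1503-0.0288i)·(-0.2443-0.1473i)  (+0.0041-0.0467i)·(+0.0614-0.0580i)
Y_3^3(R⁻¹ n̂) = +0.349762+0.027061i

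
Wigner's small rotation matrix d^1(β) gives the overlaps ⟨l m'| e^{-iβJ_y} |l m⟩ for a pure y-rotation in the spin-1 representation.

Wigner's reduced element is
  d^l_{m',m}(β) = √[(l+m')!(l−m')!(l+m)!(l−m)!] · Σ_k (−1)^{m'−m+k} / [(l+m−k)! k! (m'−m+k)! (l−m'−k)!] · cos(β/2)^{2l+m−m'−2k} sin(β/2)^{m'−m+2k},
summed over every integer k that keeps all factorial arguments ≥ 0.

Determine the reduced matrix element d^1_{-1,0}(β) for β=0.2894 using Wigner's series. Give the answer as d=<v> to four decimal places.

d=0.2018

d^1_{-1,0}(β=0.2894) via Wigner's sum:
c=cos(0.2894/2)=0.989549, s=sin(0.2894/2)=0.144196; N=√[1·2·1·1]=1.414214
Admissible k: 1..1 (factorial args all ≥0)
  k=1: (−1)^0·1.4142/(1)·0.9895^1·0.1442^1 = +0.201792
d^1_{-1,0}(0.2894) = +0.201792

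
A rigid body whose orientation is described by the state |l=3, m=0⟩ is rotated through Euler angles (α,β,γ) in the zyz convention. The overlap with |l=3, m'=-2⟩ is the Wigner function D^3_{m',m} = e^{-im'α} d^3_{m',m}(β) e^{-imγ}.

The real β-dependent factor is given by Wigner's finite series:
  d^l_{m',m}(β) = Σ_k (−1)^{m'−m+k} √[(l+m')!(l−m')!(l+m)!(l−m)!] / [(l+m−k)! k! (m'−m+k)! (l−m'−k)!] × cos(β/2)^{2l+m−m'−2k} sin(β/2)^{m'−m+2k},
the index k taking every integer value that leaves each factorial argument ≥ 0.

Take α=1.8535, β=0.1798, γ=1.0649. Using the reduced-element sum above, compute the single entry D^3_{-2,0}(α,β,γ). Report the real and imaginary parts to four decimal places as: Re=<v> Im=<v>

Re=-0.0364 Im=-0.0231

Split into d^3_{-2,0}(β=0.1798) × two z-phases.
With c≡cos(β/2)=0.995962 and s≡sin(β/2)=0.089779, N=[1·120·6·6]^{1/2}=65.726707
k∈{2,3} keeps every argument non-negative
  k=2: (−1)^0·65.7267/(12)·0.9960^4·0.0898^2 = +0.043439
  k=3: (−1)^1·65.7267/(12)·0.9960^2·0.0898^4 = -0.000353
d^3_{-2,0}(0.1798) = +0.043439 -0.000353 = +0.043086
Attach z-rotation phases: D = e^{-i(-2)(1.8535)}·(+0.043086)·e^{-i(0)(1.0649)} = -0.036381-0.023084i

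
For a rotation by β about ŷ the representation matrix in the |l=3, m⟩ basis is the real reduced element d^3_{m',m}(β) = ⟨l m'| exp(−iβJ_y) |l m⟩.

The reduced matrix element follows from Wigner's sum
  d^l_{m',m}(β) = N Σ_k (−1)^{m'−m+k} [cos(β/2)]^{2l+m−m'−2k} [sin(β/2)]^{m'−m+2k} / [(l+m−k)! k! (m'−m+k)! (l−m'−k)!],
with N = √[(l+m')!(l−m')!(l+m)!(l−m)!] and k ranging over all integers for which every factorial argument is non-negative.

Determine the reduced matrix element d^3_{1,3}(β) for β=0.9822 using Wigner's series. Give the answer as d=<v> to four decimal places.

d^3_{1,3}(β=0.9822) via Wigner's sum:
Half-angle: c=0.881815, s=0.471596. N=√(24·2·720·1)=185.903201
The bounds max(0,m−m')=2 and min(l+m,l−m')=2 give 1 term
  k=2: (−1)^0·185.9032/(48)·0.8818^4·0.4716^2 = +0.520829
d^3_{1,3}(0.9822) = +0.520829

d=0.5208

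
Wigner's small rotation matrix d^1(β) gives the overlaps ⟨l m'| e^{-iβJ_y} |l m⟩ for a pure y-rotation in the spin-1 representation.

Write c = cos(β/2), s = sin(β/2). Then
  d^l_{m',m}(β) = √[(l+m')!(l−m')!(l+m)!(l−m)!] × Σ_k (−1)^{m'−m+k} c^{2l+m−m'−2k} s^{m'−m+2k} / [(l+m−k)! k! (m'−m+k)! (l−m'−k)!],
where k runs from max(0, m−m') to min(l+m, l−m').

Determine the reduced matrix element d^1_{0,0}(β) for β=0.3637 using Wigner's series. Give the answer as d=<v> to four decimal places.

d=0.9346

d^1_{0,0}(β=0.3637) via Wigner's sum:
With c≡cos(β/2)=0.983511 and s≡sin(β/2)=0.180849, N=[1·1·1·1]^{1/2}=1.000000
Admissible k: 0..1 (factorial args all ≥0)
  k=0: (−1)^0·1.0000/(1)·0.9835^2·0.1808^0 = +0.967294
  k=1: (−1)^1·1.0000/(1)·0.9835^0·0.1808^2 = -0.032706
d^1_{0,0}(0.3637) = +0.967294 -0.032706 = +0.934587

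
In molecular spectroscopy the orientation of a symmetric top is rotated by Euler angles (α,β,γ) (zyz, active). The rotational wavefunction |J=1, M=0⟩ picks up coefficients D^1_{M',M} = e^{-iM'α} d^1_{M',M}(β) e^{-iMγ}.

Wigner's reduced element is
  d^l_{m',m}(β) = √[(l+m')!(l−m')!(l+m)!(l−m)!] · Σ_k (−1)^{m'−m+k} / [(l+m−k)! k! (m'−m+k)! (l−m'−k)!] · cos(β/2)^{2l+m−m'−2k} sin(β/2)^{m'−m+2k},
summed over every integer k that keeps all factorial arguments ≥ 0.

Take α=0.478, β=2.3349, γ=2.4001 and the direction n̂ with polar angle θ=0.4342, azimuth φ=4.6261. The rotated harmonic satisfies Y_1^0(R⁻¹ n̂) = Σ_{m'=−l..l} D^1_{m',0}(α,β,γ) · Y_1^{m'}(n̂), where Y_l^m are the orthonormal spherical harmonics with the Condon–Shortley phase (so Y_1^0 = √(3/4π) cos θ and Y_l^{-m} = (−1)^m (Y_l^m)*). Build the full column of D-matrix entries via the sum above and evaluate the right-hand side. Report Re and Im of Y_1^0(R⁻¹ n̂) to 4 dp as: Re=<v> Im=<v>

Need the full column D^1_{m',0} for m'=−1..1 at α=0.478, β=2.3349, γ=2.4001.
cos(β/2)=0.392498, sin(β/2)=0.919753
d^1_{-1,0}: single k=1 term ⇒ +0.510533;  D = +0.453311+0.234847i
d^1_{0,0}: k∈[0..1] ⇒ +0.154055 -0.845945 = -0.691890;  D = -0.691890+0.000000i
d^1_{1,0}: single k=0 term ⇒ -0.510533;  D = -0.453311+0.234847i
Y_1^{m'}(θ=0.4342,φ=4.6261) and Σ D·Y over m':
  (+0.4533+0.2348i)·(-0.0125+0.1448i)  (-0.6919+0.0000i)·(+0.4433+0.0000i)  (-0.4533+0.2348i)·(+0.0125+0.1448i)
Y_1^0(R⁻¹ n̂) = -0.386059+0.000000i

Re=-0.3861 Im=0.0000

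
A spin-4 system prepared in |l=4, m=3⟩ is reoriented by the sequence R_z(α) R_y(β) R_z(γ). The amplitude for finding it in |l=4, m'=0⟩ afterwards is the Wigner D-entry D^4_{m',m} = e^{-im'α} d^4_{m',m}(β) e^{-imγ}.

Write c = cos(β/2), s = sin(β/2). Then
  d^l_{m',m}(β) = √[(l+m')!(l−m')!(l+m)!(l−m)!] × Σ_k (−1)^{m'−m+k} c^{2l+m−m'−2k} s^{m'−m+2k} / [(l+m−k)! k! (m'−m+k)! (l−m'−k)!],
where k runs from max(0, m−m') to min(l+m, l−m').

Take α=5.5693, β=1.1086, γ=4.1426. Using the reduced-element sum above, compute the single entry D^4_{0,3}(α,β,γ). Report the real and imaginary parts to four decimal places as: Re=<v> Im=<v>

Re=0.4684 Im=0.0653

Split into d^4_{0,3}(β=1.1086) × two z-phases.
c=cos(1.1086/2)=0.850269, s=sin(1.1086/2)=0.526348; N=√[24·24·5040·1]=1703.830978
Admissible k: 3..4 (factorial args all ≥0)
  k=3: (−1)^0·1703.8310/(144)·0.8503^5·0.5263^3 = +0.766771
  k=4: (−1)^1·1703.8310/(144)·0.8503^3·0.5263^5 = -0.293832
d^4_{0,3}(1.1086) = +0.766771 -0.293832 = +0.472939
Attach z-rotation phases: D = e^{-i(0)(5.5693)}·(+0.472939)·e^{-i(3)(4.1426)} = +0.468405+0.065326i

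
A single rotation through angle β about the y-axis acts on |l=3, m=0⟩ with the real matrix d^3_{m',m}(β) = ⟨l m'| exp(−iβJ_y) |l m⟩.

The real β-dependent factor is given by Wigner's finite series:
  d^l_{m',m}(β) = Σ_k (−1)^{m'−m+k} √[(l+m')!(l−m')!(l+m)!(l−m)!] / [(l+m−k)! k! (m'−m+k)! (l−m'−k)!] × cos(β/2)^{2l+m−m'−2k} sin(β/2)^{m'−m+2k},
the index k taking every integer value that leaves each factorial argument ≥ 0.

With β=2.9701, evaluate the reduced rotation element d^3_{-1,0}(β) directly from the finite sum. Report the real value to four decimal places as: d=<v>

d^3_{-1,0}(β=2.9701) via Wigner's sum:
c=cos(2.9701/2)=0.085641, s=sin(2.9701/2)=0.996326; N=√[2·24·6·6]=41.569219
Admissible k: 1..3 (factorial args all ≥0)
  k=1: (−1)^0·41.5692/(12)·0.0856^5·0.9963^1 = +0.000016
  k=2: (−1)^1·41.5692/(4)·0.0856^3·0.9963^3 = -0.006456
  k=3: (−1)^2·41.5692/(12)·0.0856^1·0.9963^5 = +0.291260
d^3_{-1,0}(2.9701) = +0.000016 -0.006456 +0.291260 = +0.284820

d=0.2848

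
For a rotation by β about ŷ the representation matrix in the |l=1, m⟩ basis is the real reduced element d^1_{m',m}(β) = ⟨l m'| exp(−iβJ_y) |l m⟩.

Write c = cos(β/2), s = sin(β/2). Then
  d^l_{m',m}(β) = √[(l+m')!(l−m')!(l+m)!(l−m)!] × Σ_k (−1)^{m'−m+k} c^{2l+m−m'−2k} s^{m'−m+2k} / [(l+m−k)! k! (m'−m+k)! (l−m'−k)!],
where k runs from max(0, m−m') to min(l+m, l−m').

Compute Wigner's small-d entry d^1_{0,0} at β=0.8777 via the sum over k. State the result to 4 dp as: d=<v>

d=0.6389

d^1_{0,0}(β=0.8777) via Wigner's sum:
With c≡cos(β/2)=0.905241 and s≡sin(β/2)=0.424899, N=[1·1·1·1]^{1/2}=1.000000
k: max(0,(0)−(0))=0 … min(1+(0),1−(0))=1
  k=0: (−1)^0·1.0000/(1)·0.9052^2·0.4249^0 = +0.819461
  k=1: (−1)^1·1.0000/(1)·0.9052^0·0.4249^2 = -0.180539
d^1_{0,0}(0.8777) = +0.819461 -0.180539 = +0.638922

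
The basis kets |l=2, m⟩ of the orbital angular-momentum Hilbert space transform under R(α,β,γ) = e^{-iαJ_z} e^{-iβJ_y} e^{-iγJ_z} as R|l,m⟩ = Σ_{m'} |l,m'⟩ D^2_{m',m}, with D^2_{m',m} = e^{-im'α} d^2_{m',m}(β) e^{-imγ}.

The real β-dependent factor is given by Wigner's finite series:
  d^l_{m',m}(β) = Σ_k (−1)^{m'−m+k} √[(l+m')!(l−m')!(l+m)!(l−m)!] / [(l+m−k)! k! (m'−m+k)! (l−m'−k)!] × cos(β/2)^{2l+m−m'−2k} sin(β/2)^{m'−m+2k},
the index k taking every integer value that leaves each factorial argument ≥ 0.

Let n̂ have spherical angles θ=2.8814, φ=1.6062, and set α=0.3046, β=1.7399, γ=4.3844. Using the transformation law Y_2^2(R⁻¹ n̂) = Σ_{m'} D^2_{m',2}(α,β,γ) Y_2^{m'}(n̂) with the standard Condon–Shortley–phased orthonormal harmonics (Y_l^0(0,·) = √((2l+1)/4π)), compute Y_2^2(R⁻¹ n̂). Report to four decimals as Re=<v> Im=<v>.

Re=-0.1423 Im=-0.3370

Need the full column D^2_{m',2} for m'=−2..2 at α=0.3046, β=1.7399, γ=4.3844.
cos(β/2)=0.644865, sin(β/2)=0.764297
d^2_{-2,2}: single k=4 term ⇒ +0.341231;  D = -0.102670-0.325418i
d^2_{-1,2}: single k=3 term ⇒ +0.575817;  D = -0.329970-0.471895i
d^2_{0,2}: single k=2 term ⇒ +0.595027;  D = -0.471530-0.362928i
d^2_{1,2}: single k=1 term ⇒ +0.409919;  D = -0.384873-0.141091i
d^2_{2,2}: single k=0 term ⇒ +0.172932;  D = -0.172743-0.008086i
Y_2^{m'}(θ=2.8814,φ=1.6062) and Σ D·Y over m':
  (-0.1027-0.3254i)·(-0.0255+0.0018i)  (-0.3300-0.4719i)·(+0.0068+0.1919i)  (-0.4715-0.3629i)·(+0.5682+0.0000i)  (-0.3849-0.1411i)·(-0.0068+0.1919i)  (-0.1727-0.0081i)·(-0.0255-0.0018i)
Y_2^2(R⁻¹ n̂) = -0.142277-0.337025i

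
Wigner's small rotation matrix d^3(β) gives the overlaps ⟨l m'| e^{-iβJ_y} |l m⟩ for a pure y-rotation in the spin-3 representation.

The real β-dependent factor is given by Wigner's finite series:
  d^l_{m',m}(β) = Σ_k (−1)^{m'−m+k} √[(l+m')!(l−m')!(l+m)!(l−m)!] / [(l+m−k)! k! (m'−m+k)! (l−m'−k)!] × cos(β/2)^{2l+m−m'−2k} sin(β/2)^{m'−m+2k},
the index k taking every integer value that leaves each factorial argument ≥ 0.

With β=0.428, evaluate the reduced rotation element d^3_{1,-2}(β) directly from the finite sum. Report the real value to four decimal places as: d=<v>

d=-0.0552

d^3_{1,-2}(β=0.428) via Wigner's sum:
c=cos(0.428/2)=0.977189, s=sin(0.428/2)=0.212370; N=√[24·2·1·120]=75.894664
The bounds max(0,m−m')=0 and min(l+m,l−m')=1 give 2 terms
  k=0: (−1)^3·75.8947/(12)·0.9772^3·0.2124^3 = -0.056526
  k=1: (−1)^4·75.8947/(24)·0.9772^1·0.2124^5 = +0.001335
d^3_{1,-2}(0.428) = -0.056526 +0.001335 = -0.055191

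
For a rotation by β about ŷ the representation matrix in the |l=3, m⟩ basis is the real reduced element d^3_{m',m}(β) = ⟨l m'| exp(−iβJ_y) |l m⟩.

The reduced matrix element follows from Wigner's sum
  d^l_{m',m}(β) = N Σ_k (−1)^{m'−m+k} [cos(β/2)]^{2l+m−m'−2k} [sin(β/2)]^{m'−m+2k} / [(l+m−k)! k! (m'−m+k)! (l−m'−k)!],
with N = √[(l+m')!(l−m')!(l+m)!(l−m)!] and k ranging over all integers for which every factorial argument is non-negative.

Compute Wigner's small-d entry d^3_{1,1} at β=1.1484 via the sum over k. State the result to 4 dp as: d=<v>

d^3_{1,1}(β=1.1484) via Wigner's sum:
With c≡cos(β/2)=0.839627 and s≡sin(β/2)=0.543163, N=[24·2·24·2]^{1/2}=48.000000
k: max(0,(1)−(1))=0 … min(3+(1),3−(1))=2
  k=0: (−1)^0·48.0000/(48)·0.8396^6·0.5432^0 = +0.350363
  k=1: (−1)^1·48.0000/(6)·0.8396^4·0.5432^2 = -1.172996
  k=2: (−1)^2·48.0000/(8)·0.8396^2·0.5432^4 = +0.368168
d^3_{1,1}(1.1484) = +0.350363 -1.172996 +0.368168 = -0.454465

d=-0.4545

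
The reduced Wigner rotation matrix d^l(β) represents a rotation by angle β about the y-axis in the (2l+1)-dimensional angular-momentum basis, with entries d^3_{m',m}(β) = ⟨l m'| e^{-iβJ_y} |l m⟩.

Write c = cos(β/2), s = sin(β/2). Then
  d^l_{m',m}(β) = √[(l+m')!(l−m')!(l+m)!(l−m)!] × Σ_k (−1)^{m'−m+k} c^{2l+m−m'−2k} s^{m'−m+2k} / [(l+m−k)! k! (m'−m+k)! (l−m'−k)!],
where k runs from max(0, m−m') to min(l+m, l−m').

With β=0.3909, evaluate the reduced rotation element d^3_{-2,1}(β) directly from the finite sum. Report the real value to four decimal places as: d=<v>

d=0.0429

d^3_{-2,1}(β=0.3909) via Wigner's sum:
With c≡cos(β/2)=0.980960 and s≡sin(β/2)=0.194208, N=[1·120·24·2]^{1/2}=75.894664
k∈{3,4} keeps every argument non-negative
  k=3: (−1)^0·75.8947/(12)·0.9810^3·0.1942^3 = +0.043731
  k=4: (−1)^1·75.8947/(24)·0.9810^1·0.1942^5 = -0.000857
d^3_{-2,1}(0.3909) = +0.043731 -0.000857 = +0.042874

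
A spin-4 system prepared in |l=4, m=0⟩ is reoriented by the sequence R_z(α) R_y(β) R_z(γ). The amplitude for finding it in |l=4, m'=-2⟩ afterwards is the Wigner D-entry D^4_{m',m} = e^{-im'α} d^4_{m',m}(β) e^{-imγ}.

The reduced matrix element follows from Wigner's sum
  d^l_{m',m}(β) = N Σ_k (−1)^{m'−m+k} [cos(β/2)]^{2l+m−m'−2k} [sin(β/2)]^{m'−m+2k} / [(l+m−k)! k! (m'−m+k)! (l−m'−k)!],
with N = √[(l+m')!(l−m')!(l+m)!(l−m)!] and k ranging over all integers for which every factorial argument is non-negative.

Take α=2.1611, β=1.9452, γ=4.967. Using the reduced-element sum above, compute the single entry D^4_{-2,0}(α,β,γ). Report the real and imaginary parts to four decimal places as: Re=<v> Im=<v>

D^4_{-2,0}(2.1611,1.9452,4.967) = e^{-i·-2·2.1611}·d^4_{-2,0}(1.9452)·e^{-i·0·4.967}. Compute d first:
Half-angle: c=0.563153, s=0.826353. N=√(2·720·24·24)=910.735966
k∈{2,3,4} keeps every argument non-negative
  k=2: (−1)^0·910.7360/(96)·0.5632^6·0.8264^2 = +0.206638
  k=3: (−1)^1·910.7360/(36)·0.5632^4·0.8264^4 = -1.186471
  k=4: (−1)^2·910.7360/(96)·0.5632^2·0.8264^6 = +0.958003
d^4_{-2,0}(1.9452) = +0.206638 -1.186471 +0.958003 = -0.021831
D = (-0.380363-0.924837i)·(-0.021831)·(+1.000000+0.000000i) = +0.008304+0.020190i

Re=0.0083 Im=0.0202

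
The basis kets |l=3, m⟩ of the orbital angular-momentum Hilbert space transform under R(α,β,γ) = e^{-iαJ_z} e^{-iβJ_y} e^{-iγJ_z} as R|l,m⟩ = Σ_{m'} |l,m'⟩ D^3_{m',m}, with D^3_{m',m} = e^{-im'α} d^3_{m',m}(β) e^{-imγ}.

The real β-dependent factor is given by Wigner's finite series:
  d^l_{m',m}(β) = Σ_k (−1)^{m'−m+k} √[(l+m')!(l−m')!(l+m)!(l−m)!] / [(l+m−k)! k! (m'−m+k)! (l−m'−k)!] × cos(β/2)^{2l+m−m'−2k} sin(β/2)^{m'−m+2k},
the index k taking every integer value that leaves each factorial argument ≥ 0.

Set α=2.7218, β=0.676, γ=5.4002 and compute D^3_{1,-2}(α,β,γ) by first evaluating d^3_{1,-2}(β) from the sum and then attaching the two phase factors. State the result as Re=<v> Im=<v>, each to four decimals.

D^3_{1,-2}(2.7218,0.676,5.4002) = e^{-i·1·2.7218}·d^3_{1,-2}(0.676)·e^{-i·-2·5.4002}. Compute d first:
c=cos(0.676/2)=0.943420, s=sin(0.676/2)=0.331601; N=√[24·2·1·120]=75.894664
k: max(0,(-2)−(1))=0 … min(3+(-2),3−(1))=1
  k=0: (−1)^3·75.8947/(12)·0.9434^3·0.3316^3 = -0.193639
  k=1: (−1)^4·75.8947/(24)·0.9434^1·0.3316^5 = +0.011961
d^3_{1,-2}(0.676) = -0.193639 +0.011961 = -0.181677
Phases: e^{-i·(1)·2.7218}=-0.913173-0.407571i, e^{-i·(-2)·5.4002}=-0.193938-0.981014i ⇒ D=+0.040466-0.177113i

Re=0.0405 Im=-0.1771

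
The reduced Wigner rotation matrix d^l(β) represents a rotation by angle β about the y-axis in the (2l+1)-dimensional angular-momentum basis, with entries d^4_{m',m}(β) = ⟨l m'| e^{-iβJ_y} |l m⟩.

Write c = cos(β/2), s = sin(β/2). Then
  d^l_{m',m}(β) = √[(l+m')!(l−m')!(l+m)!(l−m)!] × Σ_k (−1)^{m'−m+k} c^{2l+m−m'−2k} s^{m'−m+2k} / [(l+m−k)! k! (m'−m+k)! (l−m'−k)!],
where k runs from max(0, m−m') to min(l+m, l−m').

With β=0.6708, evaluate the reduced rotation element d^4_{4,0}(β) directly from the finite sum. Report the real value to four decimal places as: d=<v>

d=0.0781

d^4_{4,0}(β=0.6708) via Wigner's sum:
Half-angle: c=0.944279, s=0.329147. N=√(40320·1·24·24)=4819.161753
The bounds max(0,m−m')=0 and min(l+m,l−m')=0 give 1 term
  k=0: (−1)^4·4819.1618/(576)·0.9443^4·0.3291^4 = +0.078074
d^4_{4,0}(0.6708) = +0.078074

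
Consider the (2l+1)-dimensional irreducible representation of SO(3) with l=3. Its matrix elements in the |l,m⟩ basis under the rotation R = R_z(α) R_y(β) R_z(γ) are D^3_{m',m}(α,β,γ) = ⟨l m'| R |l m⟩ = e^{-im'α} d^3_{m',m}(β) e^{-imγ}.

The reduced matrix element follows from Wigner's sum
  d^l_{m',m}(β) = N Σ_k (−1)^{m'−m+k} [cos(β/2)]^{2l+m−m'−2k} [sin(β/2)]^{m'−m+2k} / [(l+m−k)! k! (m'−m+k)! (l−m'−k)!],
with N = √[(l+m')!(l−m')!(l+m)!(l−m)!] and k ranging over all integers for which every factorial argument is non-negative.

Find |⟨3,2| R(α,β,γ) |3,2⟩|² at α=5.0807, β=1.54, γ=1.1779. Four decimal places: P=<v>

D^3_{2,2}(5.0807,1.54,1.1779) = e^{-i·2·5.0807}·d^3_{2,2}(1.54)·e^{-i·2·1.1779}. Compute d first:
c=cos(1.54/2)=0.717911, s=sin(1.54/2)=0.696135; N=√[120·1·120·1]=120.000000
k: max(0,(2)−(2))=0 … min(3+(2),3−(2))=1
  k=0: (−1)^0·120.0000/(120)·0.7179^6·0.6961^0 = +0.136906
  k=1: (−1)^1·120.0000/(24)·0.7179^4·0.6961^2 = -0.643634
d^3_{2,2}(1.54) = +0.136906 -0.643634 = -0.506728
|D^3_{2,2}|² = |d^3_{2,2}(β)|² = (-0.506728)² = 0.256773 (the z-rotation phases have unit modulus)

P=0.2568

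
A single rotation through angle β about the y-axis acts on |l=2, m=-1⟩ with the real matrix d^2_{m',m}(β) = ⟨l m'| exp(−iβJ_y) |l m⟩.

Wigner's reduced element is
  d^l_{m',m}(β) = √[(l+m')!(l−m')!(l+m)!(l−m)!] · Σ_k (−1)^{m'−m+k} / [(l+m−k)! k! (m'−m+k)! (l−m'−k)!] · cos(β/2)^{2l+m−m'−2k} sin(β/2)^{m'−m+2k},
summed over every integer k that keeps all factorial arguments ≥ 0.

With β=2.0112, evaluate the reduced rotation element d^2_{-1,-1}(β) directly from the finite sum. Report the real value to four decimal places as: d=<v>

d=-0.5314

d^2_{-1,-1}(β=2.0112) via Wigner's sum:
Half-angle: c=0.535582, s=0.844483. N=√(1·6·1·6)=6.000000
The bounds max(0,m−m')=0 and min(l+m,l−m')=1 give 2 terms
  k=0: (−1)^0·6.0000/(6)·0.5356^4·0.8445^0 = +0.082282
  k=1: (−1)^1·6.0000/(2)·0.5356^2·0.8445^2 = -0.613698
d^2_{-1,-1}(2.0112) = +0.082282 -0.613698 = -0.531417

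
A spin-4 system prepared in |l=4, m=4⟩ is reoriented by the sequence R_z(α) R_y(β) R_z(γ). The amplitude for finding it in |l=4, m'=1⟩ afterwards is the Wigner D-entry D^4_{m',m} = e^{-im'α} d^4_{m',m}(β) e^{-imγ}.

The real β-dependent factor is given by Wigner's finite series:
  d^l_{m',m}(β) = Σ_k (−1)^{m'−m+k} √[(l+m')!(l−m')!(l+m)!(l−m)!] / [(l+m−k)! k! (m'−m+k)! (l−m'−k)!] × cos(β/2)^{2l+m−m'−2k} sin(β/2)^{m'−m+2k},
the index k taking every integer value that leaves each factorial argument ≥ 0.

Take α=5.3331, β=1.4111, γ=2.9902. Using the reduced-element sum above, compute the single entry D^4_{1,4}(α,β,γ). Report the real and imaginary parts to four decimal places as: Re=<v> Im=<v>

Re=0.0079 Im=0.5216

First d^4_{1,4}(β=1.4111), then the phase factors e^{-i(1)α} and e^{-i(4)γ}:
c=cos(1.4111/2)=0.761255, s=sin(1.4111/2)=0.648453; N=√[120·6·40320·1]=5387.986637
k: max(0,(4)−(1))=3 … min(4+(4),4−(1))=3
  k=3: (−1)^0·5387.9866/(720)·0.7613^5·0.6485^3 = +0.521650
d^4_{1,4}(1.4111) = +0.521650
Attach z-rotation phases: D = e^{-i(1)(5.3331)}·(+0.521650)·e^{-i(4)(2.9902)} = +0.007898+0.521591i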